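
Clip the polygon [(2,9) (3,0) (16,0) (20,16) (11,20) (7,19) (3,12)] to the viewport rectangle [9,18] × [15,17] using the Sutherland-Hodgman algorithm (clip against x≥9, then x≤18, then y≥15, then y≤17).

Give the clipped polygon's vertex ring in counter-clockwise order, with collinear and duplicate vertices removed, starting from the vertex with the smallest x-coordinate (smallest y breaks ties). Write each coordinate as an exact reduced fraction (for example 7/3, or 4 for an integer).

1. After x ≥ 9: [(9,0) (16,0) (20,16) (11,20) (9,39/2)]
2. After x ≤ 18: [(9,0) (16,0) (18,8) (18,152/9) (11,20) (9,39/2)]
3. After y ≥ 15: [(9,15) (18,15) (18,152/9) (11,20) (9,39/2)]
4. After y ≤ 17: [(9,17) (9,15) (18,15) (18,152/9) (71/4,17)]
5. Canonical ring: [(9,15) (18,15) (18,152/9) (71/4,17) (9,17)]

Clipped polygon: [(9,15) (18,15) (18,152/9) (71/4,17) (9,17)]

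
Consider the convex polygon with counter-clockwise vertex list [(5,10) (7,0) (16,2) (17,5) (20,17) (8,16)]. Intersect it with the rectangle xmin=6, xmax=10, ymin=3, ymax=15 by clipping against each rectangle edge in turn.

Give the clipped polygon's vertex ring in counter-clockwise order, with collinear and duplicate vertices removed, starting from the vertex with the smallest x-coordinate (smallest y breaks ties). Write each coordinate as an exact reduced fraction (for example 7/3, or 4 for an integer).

Clipped polygon: [(6,5) (32/5,3) (10,3) (10,15) (15/2,15) (6,12)]

1. After x ≥ 6: [(6,12) (6,5) (7,0) (16,2) (17,5) (20,17) (8,16)]
2. After x ≤ 10: [(6,12) (6,5) (7,0) (10,2/3) (10,97/6) (8,16)]
3. After y ≥ 3: [(6,12) (6,5) (32/5,3) (10,3) (10,97/6) (8,16)]
4. After y ≤ 15: [(15/2,15) (6,12) (6,5) (32/5,3) (10,3) (10,15)]
5. Canonical ring: [(6,5) (32/5,3) (10,3) (10,15) (15/2,15) (6,12)]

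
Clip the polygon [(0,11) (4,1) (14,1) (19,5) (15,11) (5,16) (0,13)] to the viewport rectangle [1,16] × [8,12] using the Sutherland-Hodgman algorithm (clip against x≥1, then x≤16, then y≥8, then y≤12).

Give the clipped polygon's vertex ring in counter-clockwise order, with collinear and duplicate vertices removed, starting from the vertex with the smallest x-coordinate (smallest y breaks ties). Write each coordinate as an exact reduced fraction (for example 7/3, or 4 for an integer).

Clipped polygon: [(1,17/2) (6/5,8) (16,8) (16,19/2) (15,11) (13,12) (1,12)]

1. After x ≥ 1: [(1,17/2) (4,1) (14,1) (19,5) (15,11) (5,16) (1,68/5)]
2. After x ≤ 16: [(1,17/2) (4,1) (14,1) (16,13/5) (16,19/2) (15,11) (5,16) (1,68/5)]
3. After y ≥ 8: [(1,17/2) (6/5,8) (16,8) (16,19/2) (15,11) (5,16) (1,68/5)]
4. After y ≤ 12: [(1,12) (1,17/2) (6/5,8) (16,8) (16,19/2) (15,11) (13,12)]
5. Canonical ring: [(1,17/2) (6/5,8) (16,8) (16,19/2) (15,11) (13,12) (1,12)]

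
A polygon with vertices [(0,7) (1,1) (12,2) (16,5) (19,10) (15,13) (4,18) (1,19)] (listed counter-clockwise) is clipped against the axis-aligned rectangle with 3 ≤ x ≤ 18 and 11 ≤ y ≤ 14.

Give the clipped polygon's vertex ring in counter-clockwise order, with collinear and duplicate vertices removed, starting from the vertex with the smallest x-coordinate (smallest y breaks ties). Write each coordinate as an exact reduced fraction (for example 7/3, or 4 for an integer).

Clipped polygon: [(3,11) (53/3,11) (15,13) (64/5,14) (3,14)]

1. After x ≥ 3: [(3,13/11) (12,2) (16,5) (19,10) (15,13) (4,18) (3,55/3)]
2. After x ≤ 18: [(3,13/11) (12,2) (16,5) (18,25/3) (18,43/4) (15,13) (4,18) (3,55/3)]
3. After y ≥ 11: [(3,11) (53/3,11) (15,13) (4,18) (3,55/3)]
4. After y ≤ 14: [(3,14) (3,11) (53/3,11) (15,13) (64/5,14)]
5. Canonical ring: [(3,11) (53/3,11) (15,13) (64/5,14) (3,14)]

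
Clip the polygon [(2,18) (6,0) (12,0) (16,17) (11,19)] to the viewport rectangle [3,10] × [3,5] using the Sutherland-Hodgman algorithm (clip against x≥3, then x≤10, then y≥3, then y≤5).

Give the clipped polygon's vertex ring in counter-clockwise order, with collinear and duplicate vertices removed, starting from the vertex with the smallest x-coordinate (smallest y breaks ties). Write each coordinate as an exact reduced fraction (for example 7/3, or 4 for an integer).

Clipped polygon: [(44/9,5) (16/3,3) (10,3) (10,5)]

1. After x ≥ 3: [(3,163/9) (3,27/2) (6,0) (12,0) (16,17) (11,19)]
2. After x ≤ 10: [(10,170/9) (3,163/9) (3,27/2) (6,0) (10,0)]
3. After y ≥ 3: [(10,3) (10,170/9) (3,163/9) (3,27/2) (16/3,3)]
4. After y ≤ 5: [(10,3) (10,5) (44/9,5) (16/3,3)]
5. Canonical ring: [(44/9,5) (16/3,3) (10,3) (10,5)]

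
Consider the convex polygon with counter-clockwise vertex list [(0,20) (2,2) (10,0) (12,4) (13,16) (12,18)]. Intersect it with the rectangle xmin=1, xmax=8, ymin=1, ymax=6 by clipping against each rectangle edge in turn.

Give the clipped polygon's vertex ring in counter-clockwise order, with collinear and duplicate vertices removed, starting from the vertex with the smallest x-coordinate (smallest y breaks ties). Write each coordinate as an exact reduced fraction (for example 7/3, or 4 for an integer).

Clipped polygon: [(14/9,6) (2,2) (6,1) (8,1) (8,6)]

1. After x ≥ 1: [(1,119/6) (1,11) (2,2) (10,0) (12,4) (13,16) (12,18)]
2. After x ≤ 8: [(8,56/3) (1,119/6) (1,11) (2,2) (8,1/2)]
3. After y ≥ 1: [(8,1) (8,56/3) (1,119/6) (1,11) (2,2) (6,1)]
4. After y ≤ 6: [(8,1) (8,6) (14/9,6) (2,2) (6,1)]
5. Canonical ring: [(14/9,6) (2,2) (6,1) (8,1) (8,6)]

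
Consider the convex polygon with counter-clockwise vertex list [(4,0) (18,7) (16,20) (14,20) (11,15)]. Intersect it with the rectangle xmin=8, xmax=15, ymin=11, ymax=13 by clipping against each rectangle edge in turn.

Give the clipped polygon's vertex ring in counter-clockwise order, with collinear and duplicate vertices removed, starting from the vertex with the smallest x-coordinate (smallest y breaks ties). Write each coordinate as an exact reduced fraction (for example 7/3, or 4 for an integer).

Clipped polygon: [(137/15,11) (15,11) (15,13) (151/15,13)]

1. After x ≥ 8: [(8,60/7) (8,2) (18,7) (16,20) (14,20) (11,15)]
2. After x ≤ 15: [(8,60/7) (8,2) (15,11/2) (15,20) (14,20) (11,15)]
3. After y ≥ 11: [(137/15,11) (15,11) (15,20) (14,20) (11,15)]
4. After y ≤ 13: [(151/15,13) (137/15,11) (15,11) (15,13)]
5. Canonical ring: [(137/15,11) (15,11) (15,13) (151/15,13)]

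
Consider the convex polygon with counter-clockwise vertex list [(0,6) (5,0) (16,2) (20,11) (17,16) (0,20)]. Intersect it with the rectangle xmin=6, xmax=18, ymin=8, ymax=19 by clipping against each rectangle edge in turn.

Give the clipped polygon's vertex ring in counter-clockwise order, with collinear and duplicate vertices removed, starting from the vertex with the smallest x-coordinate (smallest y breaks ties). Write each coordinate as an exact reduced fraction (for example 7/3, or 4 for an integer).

Clipped polygon: [(6,8) (18,8) (18,43/3) (17,16) (6,316/17)]

1. After x ≥ 6: [(6,2/11) (16,2) (20,11) (17,16) (6,316/17)]
2. After x ≤ 18: [(6,2/11) (16,2) (18,13/2) (18,43/3) (17,16) (6,316/17)]
3. After y ≥ 8: [(6,8) (18,8) (18,43/3) (17,16) (6,316/17)]
4. After y ≤ 19: [(6,8) (18,8) (18,43/3) (17,16) (6,316/17)]
5. Canonical ring: [(6,8) (18,8) (18,43/3) (17,16) (6,316/17)]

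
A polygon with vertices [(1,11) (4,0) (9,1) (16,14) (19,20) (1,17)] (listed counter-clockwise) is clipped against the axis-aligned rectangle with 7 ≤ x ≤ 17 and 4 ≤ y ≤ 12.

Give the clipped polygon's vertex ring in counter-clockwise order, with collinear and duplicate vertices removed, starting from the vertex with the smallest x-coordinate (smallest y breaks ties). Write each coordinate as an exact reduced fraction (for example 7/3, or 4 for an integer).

1. After x ≥ 7: [(7,3/5) (9,1) (16,14) (19,20) (7,18)]
2. After x ≤ 17: [(7,3/5) (9,1) (16,14) (17,16) (17,59/3) (7,18)]
3. After y ≥ 4: [(7,4) (138/13,4) (16,14) (17,16) (17,59/3) (7,18)]
4. After y ≤ 12: [(7,12) (7,4) (138/13,4) (194/13,12)]
5. Canonical ring: [(7,4) (138/13,4) (194/13,12) (7,12)]

Clipped polygon: [(7,4) (138/13,4) (194/13,12) (7,12)]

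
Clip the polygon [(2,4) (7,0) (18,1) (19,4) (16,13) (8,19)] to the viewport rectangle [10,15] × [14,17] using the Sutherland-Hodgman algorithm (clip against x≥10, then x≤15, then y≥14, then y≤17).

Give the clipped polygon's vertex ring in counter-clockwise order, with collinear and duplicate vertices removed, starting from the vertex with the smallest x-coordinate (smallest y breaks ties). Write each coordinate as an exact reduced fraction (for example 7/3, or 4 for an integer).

Clipped polygon: [(10,14) (44/3,14) (32/3,17) (10,17)]

1. After x ≥ 10: [(10,3/11) (18,1) (19,4) (16,13) (10,35/2)]
2. After x ≤ 15: [(10,3/11) (15,8/11) (15,55/4) (10,35/2)]
3. After y ≥ 14: [(10,14) (44/3,14) (10,35/2)]
4. After y ≤ 17: [(10,17) (10,14) (44/3,14) (32/3,17)]
5. Canonical ring: [(10,14) (44/3,14) (32/3,17) (10,17)]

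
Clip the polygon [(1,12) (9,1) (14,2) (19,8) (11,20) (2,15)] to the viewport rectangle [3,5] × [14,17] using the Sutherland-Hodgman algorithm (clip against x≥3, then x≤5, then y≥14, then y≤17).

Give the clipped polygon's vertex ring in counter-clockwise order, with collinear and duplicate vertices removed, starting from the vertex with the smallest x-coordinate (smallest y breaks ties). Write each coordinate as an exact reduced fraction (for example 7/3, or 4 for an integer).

Clipped polygon: [(3,14) (5,14) (5,50/3) (3,140/9)]

1. After x ≥ 3: [(3,37/4) (9,1) (14,2) (19,8) (11,20) (3,140/9)]
2. After x ≤ 5: [(3,37/4) (5,13/2) (5,50/3) (3,140/9)]
3. After y ≥ 14: [(3,14) (5,14) (5,50/3) (3,140/9)]
4. After y ≤ 17: [(3,14) (5,14) (5,50/3) (3,140/9)]
5. Canonical ring: [(3,14) (5,14) (5,50/3) (3,140/9)]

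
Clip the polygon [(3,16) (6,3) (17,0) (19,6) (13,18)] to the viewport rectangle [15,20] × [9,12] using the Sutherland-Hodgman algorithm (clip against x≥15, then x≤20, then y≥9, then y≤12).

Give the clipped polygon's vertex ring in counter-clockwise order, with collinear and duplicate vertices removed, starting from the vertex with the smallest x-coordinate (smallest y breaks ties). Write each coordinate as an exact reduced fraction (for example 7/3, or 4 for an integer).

1. After x ≥ 15: [(15,6/11) (17,0) (19,6) (15,14)]
2. After x ≤ 20: [(15,6/11) (17,0) (19,6) (15,14)]
3. After y ≥ 9: [(15,9) (35/2,9) (15,14)]
4. After y ≤ 12: [(15,12) (15,9) (35/2,9) (16,12)]
5. Canonical ring: [(15,9) (35/2,9) (16,12) (15,12)]

Clipped polygon: [(15,9) (35/2,9) (16,12) (15,12)]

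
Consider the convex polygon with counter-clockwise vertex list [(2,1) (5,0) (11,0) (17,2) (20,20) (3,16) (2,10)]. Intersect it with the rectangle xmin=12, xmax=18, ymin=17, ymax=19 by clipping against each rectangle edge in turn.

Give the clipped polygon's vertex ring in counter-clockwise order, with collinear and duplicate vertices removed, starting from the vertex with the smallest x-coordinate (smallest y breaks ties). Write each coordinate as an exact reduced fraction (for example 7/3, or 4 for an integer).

1. After x ≥ 12: [(12,1/3) (17,2) (20,20) (12,308/17)]
2. After x ≤ 18: [(12,1/3) (17,2) (18,8) (18,332/17) (12,308/17)]
3. After y ≥ 17: [(12,17) (18,17) (18,332/17) (12,308/17)]
4. After y ≤ 19: [(12,17) (18,17) (18,19) (63/4,19) (12,308/17)]
5. Canonical ring: [(12,17) (18,17) (18,19) (63/4,19) (12,308/17)]

Clipped polygon: [(12,17) (18,17) (18,19) (63/4,19) (12,308/17)]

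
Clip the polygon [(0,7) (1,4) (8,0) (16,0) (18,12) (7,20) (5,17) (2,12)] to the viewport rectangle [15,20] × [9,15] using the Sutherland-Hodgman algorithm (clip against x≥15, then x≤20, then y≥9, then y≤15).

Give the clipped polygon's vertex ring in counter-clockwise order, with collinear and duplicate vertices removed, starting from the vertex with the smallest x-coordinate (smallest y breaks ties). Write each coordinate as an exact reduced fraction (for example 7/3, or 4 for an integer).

1. After x ≥ 15: [(15,0) (16,0) (18,12) (15,156/11)]
2. After x ≤ 20: [(15,0) (16,0) (18,12) (15,156/11)]
3. After y ≥ 9: [(15,9) (35/2,9) (18,12) (15,156/11)]
4. After y ≤ 15: [(15,9) (35/2,9) (18,12) (15,156/11)]
5. Canonical ring: [(15,9) (35/2,9) (18,12) (15,156/11)]

Clipped polygon: [(15,9) (35/2,9) (18,12) (15,156/11)]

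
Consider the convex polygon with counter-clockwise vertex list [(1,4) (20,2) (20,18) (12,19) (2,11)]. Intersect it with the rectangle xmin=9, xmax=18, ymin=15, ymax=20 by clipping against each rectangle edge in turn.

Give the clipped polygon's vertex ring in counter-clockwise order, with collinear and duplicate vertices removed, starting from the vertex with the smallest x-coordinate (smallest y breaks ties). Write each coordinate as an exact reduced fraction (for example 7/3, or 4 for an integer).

1. After x ≥ 9: [(9,60/19) (20,2) (20,18) (12,19) (9,83/5)]
2. After x ≤ 18: [(9,60/19) (18,42/19) (18,73/4) (12,19) (9,83/5)]
3. After y ≥ 15: [(9,15) (18,15) (18,73/4) (12,19) (9,83/5)]
4. After y ≤ 20: [(9,15) (18,15) (18,73/4) (12,19) (9,83/5)]
5. Canonical ring: [(9,15) (18,15) (18,73/4) (12,19) (9,83/5)]

Clipped polygon: [(9,15) (18,15) (18,73/4) (12,19) (9,83/5)]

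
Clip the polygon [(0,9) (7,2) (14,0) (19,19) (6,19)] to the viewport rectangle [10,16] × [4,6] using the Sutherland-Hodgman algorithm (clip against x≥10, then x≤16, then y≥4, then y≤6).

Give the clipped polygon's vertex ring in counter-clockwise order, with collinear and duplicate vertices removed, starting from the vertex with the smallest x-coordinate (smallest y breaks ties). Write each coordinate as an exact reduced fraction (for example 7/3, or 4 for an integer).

Clipped polygon: [(10,4) (286/19,4) (296/19,6) (10,6)]

1. After x ≥ 10: [(10,8/7) (14,0) (19,19) (10,19)]
2. After x ≤ 16: [(10,8/7) (14,0) (16,38/5) (16,19) (10,19)]
3. After y ≥ 4: [(10,4) (286/19,4) (16,38/5) (16,19) (10,19)]
4. After y ≤ 6: [(10,6) (10,4) (286/19,4) (296/19,6)]
5. Canonical ring: [(10,4) (286/19,4) (296/19,6) (10,6)]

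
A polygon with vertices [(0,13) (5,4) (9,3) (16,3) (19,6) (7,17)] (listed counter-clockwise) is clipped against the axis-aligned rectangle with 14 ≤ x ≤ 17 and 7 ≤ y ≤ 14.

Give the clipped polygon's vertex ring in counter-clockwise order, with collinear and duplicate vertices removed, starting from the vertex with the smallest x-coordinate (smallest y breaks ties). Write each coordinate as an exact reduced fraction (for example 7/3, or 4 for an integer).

Clipped polygon: [(14,7) (17,7) (17,47/6) (14,127/12)]

1. After x ≥ 14: [(14,3) (16,3) (19,6) (14,127/12)]
2. After x ≤ 17: [(14,3) (16,3) (17,4) (17,47/6) (14,127/12)]
3. After y ≥ 7: [(14,7) (17,7) (17,47/6) (14,127/12)]
4. After y ≤ 14: [(14,7) (17,7) (17,47/6) (14,127/12)]
5. Canonical ring: [(14,7) (17,7) (17,47/6) (14,127/12)]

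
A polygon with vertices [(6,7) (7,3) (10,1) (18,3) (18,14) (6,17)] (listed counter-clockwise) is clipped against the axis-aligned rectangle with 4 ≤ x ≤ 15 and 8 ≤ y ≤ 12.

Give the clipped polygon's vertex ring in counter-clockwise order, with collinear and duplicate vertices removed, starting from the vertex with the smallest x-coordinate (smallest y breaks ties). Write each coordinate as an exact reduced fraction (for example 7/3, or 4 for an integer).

Clipped polygon: [(6,8) (15,8) (15,12) (6,12)]

1. After x ≥ 4: [(6,7) (7,3) (10,1) (18,3) (18,14) (6,17)]
2. After x ≤ 15: [(6,7) (7,3) (10,1) (15,9/4) (15,59/4) (6,17)]
3. After y ≥ 8: [(6,8) (15,8) (15,59/4) (6,17)]
4. After y ≤ 12: [(6,12) (6,8) (15,8) (15,12)]
5. Canonical ring: [(6,8) (15,8) (15,12) (6,12)]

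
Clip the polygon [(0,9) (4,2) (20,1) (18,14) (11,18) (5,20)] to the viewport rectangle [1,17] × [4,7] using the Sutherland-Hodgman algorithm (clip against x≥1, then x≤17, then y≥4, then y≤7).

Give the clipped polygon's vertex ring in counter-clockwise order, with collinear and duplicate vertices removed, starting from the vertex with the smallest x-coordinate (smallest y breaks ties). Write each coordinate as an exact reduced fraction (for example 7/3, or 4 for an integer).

1. After x ≥ 1: [(1,56/5) (1,29/4) (4,2) (20,1) (18,14) (11,18) (5,20)]
2. After x ≤ 17: [(1,56/5) (1,29/4) (4,2) (17,19/16) (17,102/7) (11,18) (5,20)]
3. After y ≥ 4: [(1,56/5) (1,29/4) (20/7,4) (17,4) (17,102/7) (11,18) (5,20)]
4. After y ≤ 7: [(8/7,7) (20/7,4) (17,4) (17,7)]
5. Canonical ring: [(8/7,7) (20/7,4) (17,4) (17,7)]

Clipped polygon: [(8/7,7) (20/7,4) (17,4) (17,7)]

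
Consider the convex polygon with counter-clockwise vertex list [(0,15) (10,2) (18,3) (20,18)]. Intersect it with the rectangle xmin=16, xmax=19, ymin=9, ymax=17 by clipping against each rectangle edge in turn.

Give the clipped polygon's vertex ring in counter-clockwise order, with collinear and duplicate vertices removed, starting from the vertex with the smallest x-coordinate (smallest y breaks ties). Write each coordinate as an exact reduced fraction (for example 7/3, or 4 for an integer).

1. After x ≥ 16: [(16,87/5) (16,11/4) (18,3) (20,18)]
2. After x ≤ 19: [(19,357/20) (16,87/5) (16,11/4) (18,3) (19,21/2)]
3. After y ≥ 9: [(19,357/20) (16,87/5) (16,9) (94/5,9) (19,21/2)]
4. After y ≤ 17: [(19,17) (16,17) (16,9) (94/5,9) (19,21/2)]
5. Canonical ring: [(16,9) (94/5,9) (19,21/2) (19,17) (16,17)]

Clipped polygon: [(16,9) (94/5,9) (19,21/2) (19,17) (16,17)]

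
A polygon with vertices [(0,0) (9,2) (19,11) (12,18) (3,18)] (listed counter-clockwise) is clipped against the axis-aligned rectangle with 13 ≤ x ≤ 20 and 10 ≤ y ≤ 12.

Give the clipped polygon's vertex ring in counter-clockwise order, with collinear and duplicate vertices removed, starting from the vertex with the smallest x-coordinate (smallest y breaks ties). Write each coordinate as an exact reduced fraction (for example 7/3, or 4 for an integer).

Clipped polygon: [(13,10) (161/9,10) (19,11) (18,12) (13,12)]

1. After x ≥ 13: [(13,28/5) (19,11) (13,17)]
2. After x ≤ 20: [(13,28/5) (19,11) (13,17)]
3. After y ≥ 10: [(13,10) (161/9,10) (19,11) (13,17)]
4. After y ≤ 12: [(13,12) (13,10) (161/9,10) (19,11) (18,12)]
5. Canonical ring: [(13,10) (161/9,10) (19,11) (18,12) (13,12)]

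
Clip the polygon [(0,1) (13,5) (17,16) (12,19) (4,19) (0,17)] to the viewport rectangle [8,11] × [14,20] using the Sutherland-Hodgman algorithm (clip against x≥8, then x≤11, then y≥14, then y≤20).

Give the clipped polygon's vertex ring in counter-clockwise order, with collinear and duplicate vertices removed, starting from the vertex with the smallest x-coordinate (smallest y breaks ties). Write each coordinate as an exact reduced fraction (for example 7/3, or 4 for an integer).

Clipped polygon: [(8,14) (11,14) (11,19) (8,19)]

1. After x ≥ 8: [(8,45/13) (13,5) (17,16) (12,19) (8,19)]
2. After x ≤ 11: [(8,45/13) (11,57/13) (11,19) (8,19)]
3. After y ≥ 14: [(8,14) (11,14) (11,19) (8,19)]
4. After y ≤ 20: [(8,14) (11,14) (11,19) (8,19)]
5. Canonical ring: [(8,14) (11,14) (11,19) (8,19)]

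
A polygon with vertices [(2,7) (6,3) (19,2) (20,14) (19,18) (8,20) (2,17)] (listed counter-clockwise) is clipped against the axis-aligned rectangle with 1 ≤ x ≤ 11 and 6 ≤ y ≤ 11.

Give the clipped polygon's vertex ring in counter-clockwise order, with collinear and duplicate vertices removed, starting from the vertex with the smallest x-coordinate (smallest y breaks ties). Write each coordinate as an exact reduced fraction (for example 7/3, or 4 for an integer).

Clipped polygon: [(2,7) (3,6) (11,6) (11,11) (2,11)]

1. After x ≥ 1: [(2,7) (6,3) (19,2) (20,14) (19,18) (8,20) (2,17)]
2. After x ≤ 11: [(2,7) (6,3) (11,34/13) (11,214/11) (8,20) (2,17)]
3. After y ≥ 6: [(2,7) (3,6) (11,6) (11,214/11) (8,20) (2,17)]
4. After y ≤ 11: [(2,11) (2,7) (3,6) (11,6) (11,11)]
5. Canonical ring: [(2,7) (3,6) (11,6) (11,11) (2,11)]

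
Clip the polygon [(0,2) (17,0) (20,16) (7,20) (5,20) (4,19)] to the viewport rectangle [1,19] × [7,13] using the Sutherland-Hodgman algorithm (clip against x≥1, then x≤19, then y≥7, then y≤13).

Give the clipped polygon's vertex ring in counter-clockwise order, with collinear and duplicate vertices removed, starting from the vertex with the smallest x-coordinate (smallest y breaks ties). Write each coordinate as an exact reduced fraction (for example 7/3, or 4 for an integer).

Clipped polygon: [(20/17,7) (293/16,7) (19,32/3) (19,13) (44/17,13)]

1. After x ≥ 1: [(1,25/4) (1,32/17) (17,0) (20,16) (7,20) (5,20) (4,19)]
2. After x ≤ 19: [(1,25/4) (1,32/17) (17,0) (19,32/3) (19,212/13) (7,20) (5,20) (4,19)]
3. After y ≥ 7: [(20/17,7) (293/16,7) (19,32/3) (19,212/13) (7,20) (5,20) (4,19)]
4. After y ≤ 13: [(44/17,13) (20/17,7) (293/16,7) (19,32/3) (19,13)]
5. Canonical ring: [(20/17,7) (293/16,7) (19,32/3) (19,13) (44/17,13)]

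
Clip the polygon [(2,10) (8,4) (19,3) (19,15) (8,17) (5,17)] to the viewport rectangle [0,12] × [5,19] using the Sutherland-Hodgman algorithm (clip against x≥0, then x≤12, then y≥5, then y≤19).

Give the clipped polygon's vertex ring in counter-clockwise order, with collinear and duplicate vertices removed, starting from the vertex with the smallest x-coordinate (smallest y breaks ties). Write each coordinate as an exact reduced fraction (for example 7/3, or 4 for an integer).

1. After x ≥ 0: [(2,10) (8,4) (19,3) (19,15) (8,17) (5,17)]
2. After x ≤ 12: [(2,10) (8,4) (12,40/11) (12,179/11) (8,17) (5,17)]
3. After y ≥ 5: [(2,10) (7,5) (12,5) (12,179/11) (8,17) (5,17)]
4. After y ≤ 19: [(2,10) (7,5) (12,5) (12,179/11) (8,17) (5,17)]
5. Canonical ring: [(2,10) (7,5) (12,5) (12,179/11) (8,17) (5,17)]

Clipped polygon: [(2,10) (7,5) (12,5) (12,179/11) (8,17) (5,17)]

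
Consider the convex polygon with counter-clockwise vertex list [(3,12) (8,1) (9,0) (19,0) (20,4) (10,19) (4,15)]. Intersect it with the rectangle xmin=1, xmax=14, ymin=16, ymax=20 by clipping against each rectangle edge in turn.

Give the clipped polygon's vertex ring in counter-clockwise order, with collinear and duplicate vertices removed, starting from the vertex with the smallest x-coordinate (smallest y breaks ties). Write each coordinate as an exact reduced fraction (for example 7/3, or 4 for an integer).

Clipped polygon: [(11/2,16) (12,16) (10,19)]

1. After x ≥ 1: [(3,12) (8,1) (9,0) (19,0) (20,4) (10,19) (4,15)]
2. After x ≤ 14: [(3,12) (8,1) (9,0) (14,0) (14,13) (10,19) (4,15)]
3. After y ≥ 16: [(12,16) (10,19) (11/2,16)]
4. After y ≤ 20: [(12,16) (10,19) (11/2,16)]
5. Canonical ring: [(11/2,16) (12,16) (10,19)]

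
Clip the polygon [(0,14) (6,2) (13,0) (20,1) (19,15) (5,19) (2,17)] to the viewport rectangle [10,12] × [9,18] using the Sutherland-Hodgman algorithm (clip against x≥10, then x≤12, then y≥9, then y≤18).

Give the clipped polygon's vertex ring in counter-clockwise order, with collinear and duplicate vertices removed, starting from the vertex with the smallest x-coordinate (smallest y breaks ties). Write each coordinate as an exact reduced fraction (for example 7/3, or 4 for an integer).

Clipped polygon: [(10,9) (12,9) (12,17) (10,123/7)]

1. After x ≥ 10: [(10,6/7) (13,0) (20,1) (19,15) (10,123/7)]
2. After x ≤ 12: [(10,6/7) (12,2/7) (12,17) (10,123/7)]
3. After y ≥ 9: [(10,9) (12,9) (12,17) (10,123/7)]
4. After y ≤ 18: [(10,9) (12,9) (12,17) (10,123/7)]
5. Canonical ring: [(10,9) (12,9) (12,17) (10,123/7)]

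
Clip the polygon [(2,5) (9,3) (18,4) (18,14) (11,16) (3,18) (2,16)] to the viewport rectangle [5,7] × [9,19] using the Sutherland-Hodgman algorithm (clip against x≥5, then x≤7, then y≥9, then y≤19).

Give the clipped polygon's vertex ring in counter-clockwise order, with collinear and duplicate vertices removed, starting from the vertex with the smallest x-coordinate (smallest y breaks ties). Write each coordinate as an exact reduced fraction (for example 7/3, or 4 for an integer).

1. After x ≥ 5: [(5,29/7) (9,3) (18,4) (18,14) (11,16) (5,35/2)]
2. After x ≤ 7: [(5,29/7) (7,25/7) (7,17) (5,35/2)]
3. After y ≥ 9: [(5,9) (7,9) (7,17) (5,35/2)]
4. After y ≤ 19: [(5,9) (7,9) (7,17) (5,35/2)]
5. Canonical ring: [(5,9) (7,9) (7,17) (5,35/2)]

Clipped polygon: [(5,9) (7,9) (7,17) (5,35/2)]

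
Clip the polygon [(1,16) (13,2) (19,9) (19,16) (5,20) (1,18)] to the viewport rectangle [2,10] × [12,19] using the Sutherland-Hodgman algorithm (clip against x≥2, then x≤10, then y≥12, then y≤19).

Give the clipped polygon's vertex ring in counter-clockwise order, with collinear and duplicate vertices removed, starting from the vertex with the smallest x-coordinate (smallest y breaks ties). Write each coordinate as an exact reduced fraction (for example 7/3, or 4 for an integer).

1. After x ≥ 2: [(2,89/6) (13,2) (19,9) (19,16) (5,20) (2,37/2)]
2. After x ≤ 10: [(2,89/6) (10,11/2) (10,130/7) (5,20) (2,37/2)]
3. After y ≥ 12: [(2,89/6) (31/7,12) (10,12) (10,130/7) (5,20) (2,37/2)]
4. After y ≤ 19: [(2,89/6) (31/7,12) (10,12) (10,130/7) (17/2,19) (3,19) (2,37/2)]
5. Canonical ring: [(2,89/6) (31/7,12) (10,12) (10,130/7) (17/2,19) (3,19) (2,37/2)]

Clipped polygon: [(2,89/6) (31/7,12) (10,12) (10,130/7) (17/2,19) (3,19) (2,37/2)]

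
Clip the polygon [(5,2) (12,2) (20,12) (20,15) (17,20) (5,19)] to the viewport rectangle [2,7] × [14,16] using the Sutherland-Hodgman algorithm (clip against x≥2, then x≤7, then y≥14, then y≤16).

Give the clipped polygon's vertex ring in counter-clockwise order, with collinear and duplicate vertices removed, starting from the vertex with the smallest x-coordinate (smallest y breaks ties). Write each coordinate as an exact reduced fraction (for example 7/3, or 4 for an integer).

Clipped polygon: [(5,14) (7,14) (7,16) (5,16)]

1. After x ≥ 2: [(5,2) (12,2) (20,12) (20,15) (17,20) (5,19)]
2. After x ≤ 7: [(5,2) (7,2) (7,115/6) (5,19)]
3. After y ≥ 14: [(5,14) (7,14) (7,115/6) (5,19)]
4. After y ≤ 16: [(5,16) (5,14) (7,14) (7,16)]
5. Canonical ring: [(5,14) (7,14) (7,16) (5,16)]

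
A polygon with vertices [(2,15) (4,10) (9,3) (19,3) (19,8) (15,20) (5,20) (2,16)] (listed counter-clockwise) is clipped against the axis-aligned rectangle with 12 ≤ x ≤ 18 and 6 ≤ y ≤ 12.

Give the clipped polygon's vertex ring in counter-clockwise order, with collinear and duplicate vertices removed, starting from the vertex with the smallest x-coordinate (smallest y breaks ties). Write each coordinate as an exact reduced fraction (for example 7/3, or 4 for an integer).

Clipped polygon: [(12,6) (18,6) (18,11) (53/3,12) (12,12)]

1. After x ≥ 12: [(12,3) (19,3) (19,8) (15,20) (12,20)]
2. After x ≤ 18: [(12,3) (18,3) (18,11) (15,20) (12,20)]
3. After y ≥ 6: [(12,6) (18,6) (18,11) (15,20) (12,20)]
4. After y ≤ 12: [(12,12) (12,6) (18,6) (18,11) (53/3,12)]
5. Canonical ring: [(12,6) (18,6) (18,11) (53/3,12) (12,12)]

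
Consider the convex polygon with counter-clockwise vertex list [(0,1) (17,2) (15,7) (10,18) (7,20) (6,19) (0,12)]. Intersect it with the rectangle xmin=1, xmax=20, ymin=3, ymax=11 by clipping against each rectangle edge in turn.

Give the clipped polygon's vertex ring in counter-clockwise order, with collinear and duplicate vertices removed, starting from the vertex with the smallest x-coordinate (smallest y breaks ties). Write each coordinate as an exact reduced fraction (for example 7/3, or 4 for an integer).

1. After x ≥ 1: [(1,18/17) (17,2) (15,7) (10,18) (7,20) (6,19) (1,79/6)]
2. After x ≤ 20: [(1,18/17) (17,2) (15,7) (10,18) (7,20) (6,19) (1,79/6)]
3. After y ≥ 3: [(1,3) (83/5,3) (15,7) (10,18) (7,20) (6,19) (1,79/6)]
4. After y ≤ 11: [(1,11) (1,3) (83/5,3) (15,7) (145/11,11)]
5. Canonical ring: [(1,3) (83/5,3) (15,7) (145/11,11) (1,11)]

Clipped polygon: [(1,3) (83/5,3) (15,7) (145/11,11) (1,11)]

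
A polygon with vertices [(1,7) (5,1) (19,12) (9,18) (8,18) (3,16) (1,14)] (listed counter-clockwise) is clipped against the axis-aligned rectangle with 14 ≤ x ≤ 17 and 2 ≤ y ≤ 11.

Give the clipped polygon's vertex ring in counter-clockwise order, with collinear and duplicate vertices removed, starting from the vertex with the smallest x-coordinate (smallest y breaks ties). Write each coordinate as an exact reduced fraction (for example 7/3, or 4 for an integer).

1. After x ≥ 14: [(14,113/14) (19,12) (14,15)]
2. After x ≤ 17: [(14,113/14) (17,73/7) (17,66/5) (14,15)]
3. After y ≥ 2: [(14,113/14) (17,73/7) (17,66/5) (14,15)]
4. After y ≤ 11: [(14,11) (14,113/14) (17,73/7) (17,11)]
5. Canonical ring: [(14,113/14) (17,73/7) (17,11) (14,11)]

Clipped polygon: [(14,113/14) (17,73/7) (17,11) (14,11)]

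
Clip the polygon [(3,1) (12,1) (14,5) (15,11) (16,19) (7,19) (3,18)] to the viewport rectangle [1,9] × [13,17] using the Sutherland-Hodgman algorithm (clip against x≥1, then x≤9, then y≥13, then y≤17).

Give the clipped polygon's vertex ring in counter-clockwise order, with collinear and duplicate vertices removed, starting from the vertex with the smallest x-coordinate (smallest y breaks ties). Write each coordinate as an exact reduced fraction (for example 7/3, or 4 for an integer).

Clipped polygon: [(3,13) (9,13) (9,17) (3,17)]

1. After x ≥ 1: [(3,1) (12,1) (14,5) (15,11) (16,19) (7,19) (3,18)]
2. After x ≤ 9: [(3,1) (9,1) (9,19) (7,19) (3,18)]
3. After y ≥ 13: [(3,13) (9,13) (9,19) (7,19) (3,18)]
4. After y ≤ 17: [(3,17) (3,13) (9,13) (9,17)]
5. Canonical ring: [(3,13) (9,13) (9,17) (3,17)]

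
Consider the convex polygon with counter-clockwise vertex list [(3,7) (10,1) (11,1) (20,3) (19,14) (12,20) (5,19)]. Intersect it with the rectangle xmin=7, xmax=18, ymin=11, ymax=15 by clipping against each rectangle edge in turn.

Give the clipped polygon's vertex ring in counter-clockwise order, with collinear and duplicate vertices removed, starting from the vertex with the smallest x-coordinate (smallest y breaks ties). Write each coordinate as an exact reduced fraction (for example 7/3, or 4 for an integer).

Clipped polygon: [(7,11) (18,11) (18,104/7) (107/6,15) (7,15)]

1. After x ≥ 7: [(7,25/7) (10,1) (11,1) (20,3) (19,14) (12,20) (7,135/7)]
2. After x ≤ 18: [(7,25/7) (10,1) (11,1) (18,23/9) (18,104/7) (12,20) (7,135/7)]
3. After y ≥ 11: [(7,11) (18,11) (18,104/7) (12,20) (7,135/7)]
4. After y ≤ 15: [(7,15) (7,11) (18,11) (18,104/7) (107/6,15)]
5. Canonical ring: [(7,11) (18,11) (18,104/7) (107/6,15) (7,15)]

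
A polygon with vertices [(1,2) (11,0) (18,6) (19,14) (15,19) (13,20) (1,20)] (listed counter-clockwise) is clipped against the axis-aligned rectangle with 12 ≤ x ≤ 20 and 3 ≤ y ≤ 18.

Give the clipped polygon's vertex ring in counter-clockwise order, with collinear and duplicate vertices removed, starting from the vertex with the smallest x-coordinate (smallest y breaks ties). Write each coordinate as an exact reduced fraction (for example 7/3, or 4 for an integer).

1. After x ≥ 12: [(12,6/7) (18,6) (19,14) (15,19) (13,20) (12,20)]
2. After x ≤ 20: [(12,6/7) (18,6) (19,14) (15,19) (13,20) (12,20)]
3. After y ≥ 3: [(12,3) (29/2,3) (18,6) (19,14) (15,19) (13,20) (12,20)]
4. After y ≤ 18: [(12,18) (12,3) (29/2,3) (18,6) (19,14) (79/5,18)]
5. Canonical ring: [(12,3) (29/2,3) (18,6) (19,14) (79/5,18) (12,18)]

Clipped polygon: [(12,3) (29/2,3) (18,6) (19,14) (79/5,18) (12,18)]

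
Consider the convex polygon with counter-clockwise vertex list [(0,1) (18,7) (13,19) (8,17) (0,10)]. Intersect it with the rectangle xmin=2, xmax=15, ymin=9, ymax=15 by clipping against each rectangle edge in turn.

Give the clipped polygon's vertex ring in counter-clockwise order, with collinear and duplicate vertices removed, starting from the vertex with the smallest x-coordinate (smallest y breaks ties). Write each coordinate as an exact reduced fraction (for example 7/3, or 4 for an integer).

1. After x ≥ 2: [(2,5/3) (18,7) (13,19) (8,17) (2,47/4)]
2. After x ≤ 15: [(2,5/3) (15,6) (15,71/5) (13,19) (8,17) (2,47/4)]
3. After y ≥ 9: [(2,9) (15,9) (15,71/5) (13,19) (8,17) (2,47/4)]
4. After y ≤ 15: [(2,9) (15,9) (15,71/5) (44/3,15) (40/7,15) (2,47/4)]
5. Canonical ring: [(2,9) (15,9) (15,71/5) (44/3,15) (40/7,15) (2,47/4)]

Clipped polygon: [(2,9) (15,9) (15,71/5) (44/3,15) (40/7,15) (2,47/4)]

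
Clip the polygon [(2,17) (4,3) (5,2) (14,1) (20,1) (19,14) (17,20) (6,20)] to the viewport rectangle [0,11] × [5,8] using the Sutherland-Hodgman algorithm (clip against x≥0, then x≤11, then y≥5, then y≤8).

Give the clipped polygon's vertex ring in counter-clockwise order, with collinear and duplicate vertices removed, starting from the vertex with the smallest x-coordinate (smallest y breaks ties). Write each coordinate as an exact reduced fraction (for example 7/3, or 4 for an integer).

Clipped polygon: [(23/7,8) (26/7,5) (11,5) (11,8)]

1. After x ≥ 0: [(2,17) (4,3) (5,2) (14,1) (20,1) (19,14) (17,20) (6,20)]
2. After x ≤ 11: [(2,17) (4,3) (5,2) (11,4/3) (11,20) (6,20)]
3. After y ≥ 5: [(2,17) (26/7,5) (11,5) (11,20) (6,20)]
4. After y ≤ 8: [(23/7,8) (26/7,5) (11,5) (11,8)]
5. Canonical ring: [(23/7,8) (26/7,5) (11,5) (11,8)]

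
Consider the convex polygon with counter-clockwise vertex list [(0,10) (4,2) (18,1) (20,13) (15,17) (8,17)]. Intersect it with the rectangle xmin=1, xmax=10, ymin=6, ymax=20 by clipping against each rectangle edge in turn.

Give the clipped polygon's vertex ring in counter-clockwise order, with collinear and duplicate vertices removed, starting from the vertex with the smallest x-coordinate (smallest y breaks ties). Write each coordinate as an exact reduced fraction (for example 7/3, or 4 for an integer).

1. After x ≥ 1: [(1,87/8) (1,8) (4,2) (18,1) (20,13) (15,17) (8,17)]
2. After x ≤ 10: [(1,87/8) (1,8) (4,2) (10,11/7) (10,17) (8,17)]
3. After y ≥ 6: [(1,87/8) (1,8) (2,6) (10,6) (10,17) (8,17)]
4. After y ≤ 20: [(1,87/8) (1,8) (2,6) (10,6) (10,17) (8,17)]
5. Canonical ring: [(1,8) (2,6) (10,6) (10,17) (8,17) (1,87/8)]

Clipped polygon: [(1,8) (2,6) (10,6) (10,17) (8,17) (1,87/8)]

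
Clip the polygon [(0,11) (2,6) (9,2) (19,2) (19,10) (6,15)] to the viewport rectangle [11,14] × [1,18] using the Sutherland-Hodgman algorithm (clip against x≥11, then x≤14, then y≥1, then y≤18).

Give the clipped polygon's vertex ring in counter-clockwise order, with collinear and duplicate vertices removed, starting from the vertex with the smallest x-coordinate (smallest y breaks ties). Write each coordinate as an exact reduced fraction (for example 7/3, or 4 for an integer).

1. After x ≥ 11: [(11,2) (19,2) (19,10) (11,170/13)]
2. After x ≤ 14: [(11,2) (14,2) (14,155/13) (11,170/13)]
3. After y ≥ 1: [(11,2) (14,2) (14,155/13) (11,170/13)]
4. After y ≤ 18: [(11,2) (14,2) (14,155/13) (11,170/13)]
5. Canonical ring: [(11,2) (14,2) (14,155/13) (11,170/13)]

Clipped polygon: [(11,2) (14,2) (14,155/13) (11,170/13)]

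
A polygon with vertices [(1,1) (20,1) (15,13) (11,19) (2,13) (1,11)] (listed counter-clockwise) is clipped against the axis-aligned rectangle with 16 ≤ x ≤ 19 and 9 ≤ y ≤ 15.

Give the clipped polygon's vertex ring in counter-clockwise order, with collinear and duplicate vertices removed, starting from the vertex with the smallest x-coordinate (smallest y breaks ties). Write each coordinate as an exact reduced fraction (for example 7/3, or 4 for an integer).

1. After x ≥ 16: [(16,1) (20,1) (16,53/5)]
2. After x ≤ 19: [(16,1) (19,1) (19,17/5) (16,53/5)]
3. After y ≥ 9: [(16,9) (50/3,9) (16,53/5)]
4. After y ≤ 15: [(16,9) (50/3,9) (16,53/5)]
5. Canonical ring: [(16,9) (50/3,9) (16,53/5)]

Clipped polygon: [(16,9) (50/3,9) (16,53/5)]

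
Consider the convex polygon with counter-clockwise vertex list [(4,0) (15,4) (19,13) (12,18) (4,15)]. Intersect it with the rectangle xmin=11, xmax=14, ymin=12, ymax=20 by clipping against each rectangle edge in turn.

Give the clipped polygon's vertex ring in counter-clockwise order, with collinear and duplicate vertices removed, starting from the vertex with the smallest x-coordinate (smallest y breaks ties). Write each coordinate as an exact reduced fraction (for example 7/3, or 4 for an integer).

1. After x ≥ 11: [(11,28/11) (15,4) (19,13) (12,18) (11,141/8)]
2. After x ≤ 14: [(11,28/11) (14,40/11) (14,116/7) (12,18) (11,141/8)]
3. After y ≥ 12: [(11,12) (14,12) (14,116/7) (12,18) (11,141/8)]
4. After y ≤ 20: [(11,12) (14,12) (14,116/7) (12,18) (11,141/8)]
5. Canonical ring: [(11,12) (14,12) (14,116/7) (12,18) (11,141/8)]

Clipped polygon: [(11,12) (14,12) (14,116/7) (12,18) (11,141/8)]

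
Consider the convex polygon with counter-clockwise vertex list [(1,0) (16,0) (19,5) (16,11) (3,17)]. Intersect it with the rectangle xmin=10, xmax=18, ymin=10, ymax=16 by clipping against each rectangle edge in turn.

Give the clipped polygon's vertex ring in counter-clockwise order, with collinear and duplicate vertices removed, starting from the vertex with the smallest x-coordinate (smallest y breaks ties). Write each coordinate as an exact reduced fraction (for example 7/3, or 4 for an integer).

Clipped polygon: [(10,10) (33/2,10) (16,11) (10,179/13)]

1. After x ≥ 10: [(10,0) (16,0) (19,5) (16,11) (10,179/13)]
2. After x ≤ 18: [(10,0) (16,0) (18,10/3) (18,7) (16,11) (10,179/13)]
3. After y ≥ 10: [(10,10) (33/2,10) (16,11) (10,179/13)]
4. After y ≤ 16: [(10,10) (33/2,10) (16,11) (10,179/13)]
5. Canonical ring: [(10,10) (33/2,10) (16,11) (10,179/13)]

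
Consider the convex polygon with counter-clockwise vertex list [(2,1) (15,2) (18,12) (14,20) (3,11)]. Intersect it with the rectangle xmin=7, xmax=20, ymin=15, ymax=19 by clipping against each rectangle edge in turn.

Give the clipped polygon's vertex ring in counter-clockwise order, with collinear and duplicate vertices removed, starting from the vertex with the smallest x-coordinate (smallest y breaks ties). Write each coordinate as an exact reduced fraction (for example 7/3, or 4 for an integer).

Clipped polygon: [(71/9,15) (33/2,15) (29/2,19) (115/9,19)]

1. After x ≥ 7: [(7,18/13) (15,2) (18,12) (14,20) (7,157/11)]
2. After x ≤ 20: [(7,18/13) (15,2) (18,12) (14,20) (7,157/11)]
3. After y ≥ 15: [(33/2,15) (14,20) (71/9,15)]
4. After y ≤ 19: [(33/2,15) (29/2,19) (115/9,19) (71/9,15)]
5. Canonical ring: [(71/9,15) (33/2,15) (29/2,19) (115/9,19)]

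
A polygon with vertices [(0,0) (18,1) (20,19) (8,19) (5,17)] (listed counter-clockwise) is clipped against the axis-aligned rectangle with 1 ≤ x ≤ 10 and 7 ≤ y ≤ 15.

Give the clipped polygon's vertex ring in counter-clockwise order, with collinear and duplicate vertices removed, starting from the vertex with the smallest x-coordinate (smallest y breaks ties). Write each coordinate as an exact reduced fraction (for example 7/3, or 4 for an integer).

Clipped polygon: [(35/17,7) (10,7) (10,15) (75/17,15)]

1. After x ≥ 1: [(1,17/5) (1,1/18) (18,1) (20,19) (8,19) (5,17)]
2. After x ≤ 10: [(1,17/5) (1,1/18) (10,5/9) (10,19) (8,19) (5,17)]
3. After y ≥ 7: [(35/17,7) (10,7) (10,19) (8,19) (5,17)]
4. After y ≤ 15: [(75/17,15) (35/17,7) (10,7) (10,15)]
5. Canonical ring: [(35/17,7) (10,7) (10,15) (75/17,15)]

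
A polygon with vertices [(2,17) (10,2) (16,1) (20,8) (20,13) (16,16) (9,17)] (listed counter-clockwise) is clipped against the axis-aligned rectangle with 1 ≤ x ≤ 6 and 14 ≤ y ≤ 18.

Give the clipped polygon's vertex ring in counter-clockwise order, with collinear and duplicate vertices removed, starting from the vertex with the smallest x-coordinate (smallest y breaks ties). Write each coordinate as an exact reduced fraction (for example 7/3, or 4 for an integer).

Clipped polygon: [(2,17) (18/5,14) (6,14) (6,17)]

1. After x ≥ 1: [(2,17) (10,2) (16,1) (20,8) (20,13) (16,16) (9,17)]
2. After x ≤ 6: [(6,17) (2,17) (6,19/2)]
3. After y ≥ 14: [(6,14) (6,17) (2,17) (18/5,14)]
4. After y ≤ 18: [(6,14) (6,17) (2,17) (18/5,14)]
5. Canonical ring: [(2,17) (18/5,14) (6,14) (6,17)]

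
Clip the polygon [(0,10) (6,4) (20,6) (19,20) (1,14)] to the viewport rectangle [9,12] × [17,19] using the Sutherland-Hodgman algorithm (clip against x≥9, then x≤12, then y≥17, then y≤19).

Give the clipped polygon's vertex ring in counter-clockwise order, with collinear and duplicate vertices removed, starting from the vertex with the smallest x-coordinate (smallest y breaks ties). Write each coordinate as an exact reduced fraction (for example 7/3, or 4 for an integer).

Clipped polygon: [(10,17) (12,17) (12,53/3)]

1. After x ≥ 9: [(9,31/7) (20,6) (19,20) (9,50/3)]
2. After x ≤ 12: [(9,31/7) (12,34/7) (12,53/3) (9,50/3)]
3. After y ≥ 17: [(12,17) (12,53/3) (10,17)]
4. After y ≤ 19: [(12,17) (12,53/3) (10,17)]
5. Canonical ring: [(10,17) (12,17) (12,53/3)]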